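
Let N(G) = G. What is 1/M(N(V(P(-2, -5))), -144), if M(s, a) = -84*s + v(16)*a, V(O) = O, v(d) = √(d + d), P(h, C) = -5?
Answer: -35/40596 - 4*√2/3383 ≈ -0.0025343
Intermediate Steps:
v(d) = √2*√d (v(d) = √(2*d) = √2*√d)
M(s, a) = -84*s + 4*a*√2 (M(s, a) = -84*s + (√2*√16)*a = -84*s + (√2*4)*a = -84*s + (4*√2)*a = -84*s + 4*a*√2)
1/M(N(V(P(-2, -5))), -144) = 1/(-84*(-5) + 4*(-144)*√2) = 1/(420 - 576*√2)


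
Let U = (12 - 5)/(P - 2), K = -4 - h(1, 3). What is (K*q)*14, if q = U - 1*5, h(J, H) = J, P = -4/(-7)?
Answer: 693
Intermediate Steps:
P = 4/7 (P = -4*(-⅐) = 4/7 ≈ 0.57143)
K = -5 (K = -4 - 1*1 = -4 - 1 = -5)
U = -49/10 (U = (12 - 5)/(4/7 - 2) = 7/(-10/7) = 7*(-7/10) = -49/10 ≈ -4.9000)
q = -99/10 (q = -49/10 - 1*5 = -49/10 - 5 = -99/10 ≈ -9.9000)
(K*q)*14 = -5*(-99/10)*14 = (99/2)*14 = 693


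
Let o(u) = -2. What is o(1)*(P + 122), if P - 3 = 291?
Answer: -832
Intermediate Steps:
P = 294 (P = 3 + 291 = 294)
o(1)*(P + 122) = -2*(294 + 122) = -2*416 = -832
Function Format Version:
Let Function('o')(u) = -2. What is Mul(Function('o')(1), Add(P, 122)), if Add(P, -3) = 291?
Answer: -832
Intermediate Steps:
P = 294 (P = Add(3, 291) = 294)
Mul(Function('o')(1), Add(P, 122)) = Mul(-2, Add(294, 122)) = Mul(-2, 416) = -832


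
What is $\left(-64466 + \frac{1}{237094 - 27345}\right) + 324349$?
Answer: $\frac{54510199368}{209749} \approx 2.5988 \cdot 10^{5}$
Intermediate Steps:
$\left(-64466 + \frac{1}{237094 - 27345}\right) + 324349 = \left(-64466 + \frac{1}{209749}\right) + 324349 = - \frac{13521679033}{209749} + 324349 = \frac{54510199368}{209749}$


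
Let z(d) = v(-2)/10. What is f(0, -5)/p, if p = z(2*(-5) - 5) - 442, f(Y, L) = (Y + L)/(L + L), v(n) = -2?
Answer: -5/4422 ≈ -0.0011307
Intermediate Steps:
f(Y, L) = (L + Y)/(2*L) (f(Y, L) = (L + Y)/((2*L)) = (L + Y)*(1/(2*L)) = (L + Y)/(2*L))
z(d) = -⅕ (z(d) = -2/10 = -2*⅒ = -⅕)
p = -2211/5 (p = -⅕ - 442 = -2211/5 ≈ -442.20)
f(0, -5)/p = ((½)*(-5 + 0)/(-5))/(-2211/5) = ((½)*(-⅕)*(-5))*(-5/2211) = (½)*(-5/2211) = -5/4422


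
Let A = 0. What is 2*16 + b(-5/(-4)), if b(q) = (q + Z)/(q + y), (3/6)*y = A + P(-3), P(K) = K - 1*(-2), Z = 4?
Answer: 25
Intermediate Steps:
P(K) = 2 + K (P(K) = K + 2 = 2 + K)
y = -2 (y = 2*(0 + (2 - 3)) = 2*(0 - 1) = 2*(-1) = -2)
b(q) = (4 + q)/(-2 + q) (b(q) = (q + 4)/(q - 2) = (4 + q)/(-2 + q))
2*16 + b(-5/(-4)) = 2*16 + (4 - 5/(-4))/(-2 - 5/(-4)) = 32 + (4 - 5*(-1/4))/(-2 - 5*(-1/4)) = 32 + (4 + 5/4)/(-2 + 5/4) = 32 + (21/4)/(-3/4) = 32 - 4/3*21/4 = 32 - 7 = 25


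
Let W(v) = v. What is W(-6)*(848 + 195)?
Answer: -6258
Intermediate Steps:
W(-6)*(848 + 195) = -6*(848 + 195) = -6*1043 = -6258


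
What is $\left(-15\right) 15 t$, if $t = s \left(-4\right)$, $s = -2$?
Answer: $-1800$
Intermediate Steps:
$t = 8$ ($t = \left(-2\right) \left(-4\right) = 8$)
$\left(-15\right) 15 t = \left(-15\right) 15 \cdot 8 = \left(-225\right) 8 = -1800$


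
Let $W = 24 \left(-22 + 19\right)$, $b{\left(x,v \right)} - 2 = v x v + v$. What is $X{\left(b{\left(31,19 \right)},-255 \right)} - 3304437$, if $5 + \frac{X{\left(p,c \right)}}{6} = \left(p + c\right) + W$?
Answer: $-3239157$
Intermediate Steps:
$b{\left(x,v \right)} = 2 + v + x v^{2}$ ($b{\left(x,v \right)} = 2 + \left(v x v + v\right) = 2 + \left(x v^{2} + v\right) = 2 + \left(v + x v^{2}\right) = 2 + v + x v^{2}$)
$W = -72$ ($W = 24 \left(-3\right) = -72$)
$X{\left(p,c \right)} = -462 + 6 c + 6 p$ ($X{\left(p,c \right)} = -30 + 6 \left(\left(p + c\right) - 72\right) = -30 + 6 \left(\left(c + p\right) - 72\right) = -30 + 6 \left(-72 + c + p\right) = -30 + \left(-432 + 6 c + 6 p\right) = -462 + 6 c + 6 p$)
$X{\left(b{\left(31,19 \right)},-255 \right)} - 3304437 = \left(-462 + 6 \left(-255\right) + 6 \left(2 + 19 + 31 \cdot 19^{2}\right)\right) - 3304437 = \left(-462 - 1530 + 6 \left(2 + 19 + 31 \cdot 361\right)\right) - 3304437 = \left(-462 - 1530 + 6 \left(2 + 19 + 11191\right)\right) - 3304437 = \left(-462 - 1530 + 6 \cdot 11212\right) - 3304437 = \left(-462 - 1530 + 67272\right) - 3304437 = 65280 - 3304437 = -3239157$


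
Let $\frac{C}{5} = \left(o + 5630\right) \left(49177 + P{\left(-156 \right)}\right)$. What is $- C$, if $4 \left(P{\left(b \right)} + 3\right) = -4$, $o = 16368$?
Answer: $-5408538270$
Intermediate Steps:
$P{\left(b \right)} = -4$ ($P{\left(b \right)} = -3 + \frac{1}{4} \left(-4\right) = -3 - 1 = -4$)
$C = 5408538270$ ($C = 5 \left(16368 + 5630\right) \left(49177 - 4\right) = 5 \cdot 21998 \cdot 49173 = 5 \cdot 1081707654 = 5408538270$)
$- C = \left(-1\right) 5408538270 = -5408538270$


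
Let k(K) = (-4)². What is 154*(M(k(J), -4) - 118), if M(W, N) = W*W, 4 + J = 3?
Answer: 21252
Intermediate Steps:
J = -1 (J = -4 + 3 = -1)
k(K) = 16
M(W, N) = W²
154*(M(k(J), -4) - 118) = 154*(16² - 118) = 154*(256 - 118) = 154*138 = 21252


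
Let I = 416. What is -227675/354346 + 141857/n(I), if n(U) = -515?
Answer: -50383713147/182488190 ≈ -276.09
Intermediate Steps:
-227675/354346 + 141857/n(I) = -227675/354346 + 141857/(-515) = -227675*1/354346 + 141857*(-1/515) = -227675/354346 - 141857/515 = -50383713147/182488190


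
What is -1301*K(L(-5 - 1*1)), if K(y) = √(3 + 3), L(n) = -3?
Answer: -1301*√6 ≈ -3186.8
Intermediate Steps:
K(y) = √6
-1301*K(L(-5 - 1*1)) = -1301*√6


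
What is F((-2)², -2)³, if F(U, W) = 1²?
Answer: 1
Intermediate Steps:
F(U, W) = 1
F((-2)², -2)³ = 1³ = 1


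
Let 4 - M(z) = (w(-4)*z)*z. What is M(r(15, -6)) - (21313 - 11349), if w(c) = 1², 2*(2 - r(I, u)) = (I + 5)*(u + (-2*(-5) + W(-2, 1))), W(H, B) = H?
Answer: -10284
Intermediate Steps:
r(I, u) = 2 - (5 + I)*(8 + u)/2 (r(I, u) = 2 - (I + 5)*(u + (-2*(-5) - 2))/2 = 2 - (5 + I)*(u + (10 - 2))/2 = 2 - (5 + I)*(u + 8)/2 = 2 - (5 + I)*(8 + u)/2)
w(c) = 1
M(z) = 4 - z² (M(z) = 4 - 1*z*z = 4 - z*z = 4 - z²)
M(r(15, -6)) - (21313 - 11349) = (4 - (-18 - 4*15 - 5/2*(-6) - ½*15*(-6))²) - (21313 - 11349) = (4 - (-18 - 60 + 15 + 45)²) - 1*9964 = (4 - 1*(-18)²) - 9964 = (4 - 1*324) - 9964 = (4 - 324) - 9964 = -320 - 9964 = -10284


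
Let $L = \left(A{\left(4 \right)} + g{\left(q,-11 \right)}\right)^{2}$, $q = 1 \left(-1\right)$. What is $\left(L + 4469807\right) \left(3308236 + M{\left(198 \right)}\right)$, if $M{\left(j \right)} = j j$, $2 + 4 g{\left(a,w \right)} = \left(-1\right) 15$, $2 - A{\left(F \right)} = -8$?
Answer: $14962521418815$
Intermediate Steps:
$A{\left(F \right)} = 10$ ($A{\left(F \right)} = 2 - -8 = 2 + 8 = 10$)
$q = -1$
$g{\left(a,w \right)} = - \frac{17}{4}$ ($g{\left(a,w \right)} = - \frac{1}{2} + \frac{\left(-1\right) 15}{4} = - \frac{1}{2} + \frac{1}{4} \left(-15\right) = - \frac{1}{2} - \frac{15}{4} = - \frac{17}{4}$)
$L = \frac{529}{16}$ ($L = \left(10 - \frac{17}{4}\right)^{2} = \left(\frac{23}{4}\right)^{2} = \frac{529}{16} \approx 33.063$)
$M{\left(j \right)} = j^{2}$
$\left(L + 4469807\right) \left(3308236 + M{\left(198 \right)}\right) = \left(\frac{529}{16} + 4469807\right) \left(3308236 + 198^{2}\right) = \frac{71517441 \left(3308236 + 39204\right)}{16} = \frac{71517441}{16} \cdot 3347440 = 14962521418815$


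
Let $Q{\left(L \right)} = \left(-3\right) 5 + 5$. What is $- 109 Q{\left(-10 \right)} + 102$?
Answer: $1192$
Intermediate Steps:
$Q{\left(L \right)} = -10$ ($Q{\left(L \right)} = -15 + 5 = -10$)
$- 109 Q{\left(-10 \right)} + 102 = \left(-109\right) \left(-10\right) + 102 = 1090 + 102 = 1192$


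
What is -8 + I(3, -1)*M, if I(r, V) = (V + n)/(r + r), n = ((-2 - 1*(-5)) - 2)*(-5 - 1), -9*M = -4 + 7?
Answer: -137/18 ≈ -7.6111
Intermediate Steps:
M = -⅓ (M = -(-4 + 7)/9 = -⅑*3 = -⅓ ≈ -0.33333)
n = -6 (n = ((-2 + 5) - 2)*(-6) = (3 - 2)*(-6) = 1*(-6) = -6)
I(r, V) = (-6 + V)/(2*r) (I(r, V) = (V - 6)/(r + r) = (-6 + V)/((2*r)) = (-6 + V)*(1/(2*r)) = (-6 + V)/(2*r))
-8 + I(3, -1)*M = -8 + ((½)*(-6 - 1)/3)*(-⅓) = -8 + ((½)*(⅓)*(-7))*(-⅓) = -8 - 7/6*(-⅓) = -8 + 7/18 = -137/18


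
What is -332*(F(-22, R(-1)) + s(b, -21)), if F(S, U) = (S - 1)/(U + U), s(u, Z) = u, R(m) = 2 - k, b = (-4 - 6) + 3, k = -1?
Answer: 10790/3 ≈ 3596.7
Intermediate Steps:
b = -7 (b = -10 + 3 = -7)
R(m) = 3 (R(m) = 2 - 1*(-1) = 2 + 1 = 3)
F(S, U) = (-1 + S)/(2*U) (F(S, U) = (-1 + S)/((2*U)) = (-1 + S)*(1/(2*U)) = (-1 + S)/(2*U))
-332*(F(-22, R(-1)) + s(b, -21)) = -332*((½)*(-1 - 22)/3 - 7) = -332*((½)*(⅓)*(-23) - 7) = -332*(-23/6 - 7) = -332*(-65/6) = 10790/3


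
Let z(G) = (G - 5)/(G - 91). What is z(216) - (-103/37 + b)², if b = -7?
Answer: -16091641/171125 ≈ -94.034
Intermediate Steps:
z(G) = (-5 + G)/(-91 + G)
z(216) - (-103/37 + b)² = (-5 + 216)/(-91 + 216) - (-103/37 - 7)² = 211/125 - (-103*1/37 - 7)² = (1/125)*211 - (-103/37 - 7)² = 211/125 - (-362/37)² = 211/125 - 1*131044/1369 = 211/125 - 131044/1369 = -16091641/171125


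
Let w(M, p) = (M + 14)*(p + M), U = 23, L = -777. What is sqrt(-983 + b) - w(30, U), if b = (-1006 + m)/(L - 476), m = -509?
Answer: -2332 + 2*I*sqrt(385355138)/1253 ≈ -2332.0 + 31.334*I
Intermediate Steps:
w(M, p) = (14 + M)*(M + p)
b = 1515/1253 (b = (-1006 - 509)/(-777 - 476) = -1515/(-1253) = -1515*(-1/1253) = 1515/1253 ≈ 1.2091)
sqrt(-983 + b) - w(30, U) = sqrt(-983 + 1515/1253) - (30**2 + 14*30 + 14*23 + 30*23) = sqrt(-1230184/1253) - (900 + 420 + 322 + 690) = 2*I*sqrt(385355138)/1253 - 1*2332 = 2*I*sqrt(385355138)/1253 - 2332 = -2332 + 2*I*sqrt(385355138)/1253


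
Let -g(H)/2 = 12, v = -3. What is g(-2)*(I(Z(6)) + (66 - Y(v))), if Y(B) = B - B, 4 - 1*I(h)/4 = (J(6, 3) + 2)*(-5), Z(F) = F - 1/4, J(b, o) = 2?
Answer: -3888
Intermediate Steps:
g(H) = -24 (g(H) = -2*12 = -24)
Z(F) = -1/4 + F (Z(F) = F - 1*1/4 = F - 1/4 = -1/4 + F)
I(h) = 96 (I(h) = 16 - 4*(2 + 2)*(-5) = 16 - 16*(-5) = 16 - 4*(-20) = 16 + 80 = 96)
Y(B) = 0
g(-2)*(I(Z(6)) + (66 - Y(v))) = -24*(96 + (66 - 1*0)) = -24*(96 + (66 + 0)) = -24*(96 + 66) = -24*162 = -3888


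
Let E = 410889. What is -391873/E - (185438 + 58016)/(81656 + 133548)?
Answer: -92182603849/44212478178 ≈ -2.0850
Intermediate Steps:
-391873/E - (185438 + 58016)/(81656 + 133548) = -391873/410889 - (185438 + 58016)/(81656 + 133548) = -391873*1/410889 - 243454/215204 = -391873/410889 - 243454/215204 = -391873/410889 - 1*121727/107602 = -391873/410889 - 121727/107602 = -92182603849/44212478178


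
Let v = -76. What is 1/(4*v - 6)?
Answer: -1/310 ≈ -0.0032258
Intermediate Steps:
1/(4*v - 6) = 1/(4*(-76) - 6) = 1/(-304 - 6) = 1/(-310) = -1/310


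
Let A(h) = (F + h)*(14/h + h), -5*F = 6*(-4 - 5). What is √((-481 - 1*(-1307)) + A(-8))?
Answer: 7*√1630/10 ≈ 28.261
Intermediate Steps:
F = 54/5 (F = -6*(-4 - 5)/5 = -6*(-9)/5 = -⅕*(-54) = 54/5 ≈ 10.800)
A(h) = (54/5 + h)*(h + 14/h) (A(h) = (54/5 + h)*(14/h + h) = (54/5 + h)*(h + 14/h))
√((-481 - 1*(-1307)) + A(-8)) = √((-481 - 1*(-1307)) + (14 + (-8)² + (54/5)*(-8) + (756/5)/(-8))) = √((-481 + 1307) + (14 + 64 - 432/5 + (756/5)*(-⅛))) = √(826 + (14 + 64 - 432/5 - 189/10)) = √(826 - 273/10) = √(7987/10) = 7*√1630/10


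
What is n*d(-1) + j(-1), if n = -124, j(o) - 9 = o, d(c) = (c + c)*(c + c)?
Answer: -488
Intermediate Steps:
d(c) = 4*c² (d(c) = (2*c)*(2*c) = 4*c²)
j(o) = 9 + o
n*d(-1) + j(-1) = -496*(-1)² + (9 - 1) = -496 + 8 = -488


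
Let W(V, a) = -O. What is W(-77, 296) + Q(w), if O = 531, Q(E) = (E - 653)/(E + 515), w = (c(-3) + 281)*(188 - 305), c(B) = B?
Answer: -16964662/32011 ≈ -529.96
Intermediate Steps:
w = -32526 (w = (-3 + 281)*(188 - 305) = 278*(-117) = -32526)
Q(E) = (-653 + E)/(515 + E)
W(V, a) = -531 (W(V, a) = -1*531 = -531)
W(-77, 296) + Q(w) = -531 + (-653 - 32526)/(515 - 32526) = -531 - 33179/(-32011) = -531 - 1/32011*(-33179) = -531 + 33179/32011 = -16964662/32011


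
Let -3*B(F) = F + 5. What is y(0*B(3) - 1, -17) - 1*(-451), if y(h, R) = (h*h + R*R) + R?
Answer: 724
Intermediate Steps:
B(F) = -5/3 - F/3 (B(F) = -(F + 5)/3 = -(5 + F)/3 = -5/3 - F/3)
y(h, R) = R + R**2 + h**2 (y(h, R) = (h**2 + R**2) + R = (R**2 + h**2) + R = R + R**2 + h**2)
y(0*B(3) - 1, -17) - 1*(-451) = (-17 + (-17)**2 + (0*(-5/3 - 1/3*3) - 1)**2) - 1*(-451) = (-17 + 289 + (0*(-5/3 - 1) - 1)**2) + 451 = (-17 + 289 + (0*(-8/3) - 1)**2) + 451 = (-17 + 289 + (0 - 1)**2) + 451 = (-17 + 289 + (-1)**2) + 451 = (-17 + 289 + 1) + 451 = 273 + 451 = 724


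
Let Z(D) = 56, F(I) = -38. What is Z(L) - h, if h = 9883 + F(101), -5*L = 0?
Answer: -9789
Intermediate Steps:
L = 0 (L = -⅕*0 = 0)
h = 9845 (h = 9883 - 38 = 9845)
Z(L) - h = 56 - 1*9845 = 56 - 9845 = -9789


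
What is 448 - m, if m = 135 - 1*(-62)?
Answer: 251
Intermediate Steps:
m = 197 (m = 135 + 62 = 197)
448 - m = 448 - 1*197 = 448 - 197 = 251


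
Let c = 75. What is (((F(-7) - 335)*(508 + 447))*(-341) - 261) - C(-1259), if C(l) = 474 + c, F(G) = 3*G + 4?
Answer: 114629750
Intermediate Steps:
F(G) = 4 + 3*G
C(l) = 549 (C(l) = 474 + 75 = 549)
(((F(-7) - 335)*(508 + 447))*(-341) - 261) - C(-1259) = ((((4 + 3*(-7)) - 335)*(508 + 447))*(-341) - 261) - 1*549 = ((((4 - 21) - 335)*955)*(-341) - 261) - 549 = (((-17 - 335)*955)*(-341) - 261) - 549 = (-352*955*(-341) - 261) - 549 = (-336160*(-341) - 261) - 549 = (114630560 - 261) - 549 = 114630299 - 549 = 114629750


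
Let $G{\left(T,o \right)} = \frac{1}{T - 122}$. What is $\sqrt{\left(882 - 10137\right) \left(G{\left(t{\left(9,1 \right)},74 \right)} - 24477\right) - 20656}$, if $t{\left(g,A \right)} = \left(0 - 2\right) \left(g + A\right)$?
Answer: $\frac{\sqrt{4567429186766}}{142} \approx 15050.0$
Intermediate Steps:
$t{\left(g,A \right)} = - 2 A - 2 g$ ($t{\left(g,A \right)} = - 2 \left(A + g\right) = - 2 A - 2 g$)
$G{\left(T,o \right)} = \frac{1}{-122 + T}$
$\sqrt{\left(882 - 10137\right) \left(G{\left(t{\left(9,1 \right)},74 \right)} - 24477\right) - 20656} = \sqrt{\left(882 - 10137\right) \left(\frac{1}{-122 - 20} - 24477\right) - 20656} = \sqrt{- 9255 \left(\frac{1}{-122 - 20} - 24477\right) - 20656} = \sqrt{- 9255 \left(\frac{1}{-142} - 24477\right) - 20656} = \sqrt{- 9255 \left(- \frac{1}{142} - 24477\right) - 20656} = \sqrt{\left(-9255\right) \left(- \frac{3475735}{142}\right) - 20656} = \sqrt{\frac{32167927425}{142} - 20656} = \sqrt{\frac{32164994273}{142}} = \frac{\sqrt{4567429186766}}{142}$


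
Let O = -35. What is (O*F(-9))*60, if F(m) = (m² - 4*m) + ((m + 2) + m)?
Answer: -212100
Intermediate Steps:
F(m) = 2 + m² - 2*m (F(m) = (m² - 4*m) + ((2 + m) + m) = (m² - 4*m) + (2 + 2*m) = 2 + m² - 2*m)
(O*F(-9))*60 = -35*(2 + (-9)² - 2*(-9))*60 = -35*(2 + 81 + 18)*60 = -35*101*60 = -3535*60 = -212100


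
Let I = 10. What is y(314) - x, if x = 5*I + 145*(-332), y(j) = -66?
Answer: 48024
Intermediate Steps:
x = -48090 (x = 5*10 + 145*(-332) = 50 - 48140 = -48090)
y(314) - x = -66 - 1*(-48090) = -66 + 48090 = 48024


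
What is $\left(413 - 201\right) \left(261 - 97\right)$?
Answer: $34768$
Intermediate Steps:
$\left(413 - 201\right) \left(261 - 97\right) = 212 \cdot 164 = 34768$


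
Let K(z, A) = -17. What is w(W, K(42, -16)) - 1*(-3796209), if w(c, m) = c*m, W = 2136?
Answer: 3759897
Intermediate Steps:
w(W, K(42, -16)) - 1*(-3796209) = 2136*(-17) - 1*(-3796209) = -36312 + 3796209 = 3759897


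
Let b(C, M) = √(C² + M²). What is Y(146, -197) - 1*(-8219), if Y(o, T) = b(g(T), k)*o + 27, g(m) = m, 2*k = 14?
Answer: 8246 + 146*√38858 ≈ 37026.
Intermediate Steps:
k = 7 (k = (½)*14 = 7)
Y(o, T) = 27 + o*√(49 + T²) (Y(o, T) = √(T² + 7²)*o + 27 = √(T² + 49)*o + 27 = √(49 + T²)*o + 27 = o*√(49 + T²) + 27 = 27 + o*√(49 + T²))
Y(146, -197) - 1*(-8219) = (27 + 146*√(49 + (-197)²)) - 1*(-8219) = (27 + 146*√(49 + 38809)) + 8219 = (27 + 146*√38858) + 8219 = 8246 + 146*√38858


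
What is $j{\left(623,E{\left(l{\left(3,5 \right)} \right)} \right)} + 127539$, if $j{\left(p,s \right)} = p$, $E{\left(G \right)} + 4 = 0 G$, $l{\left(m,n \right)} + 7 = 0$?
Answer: $128162$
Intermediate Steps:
$l{\left(m,n \right)} = -7$ ($l{\left(m,n \right)} = -7 + 0 = -7$)
$E{\left(G \right)} = -4$ ($E{\left(G \right)} = -4 + 0 G = -4 + 0 = -4$)
$j{\left(623,E{\left(l{\left(3,5 \right)} \right)} \right)} + 127539 = 623 + 127539 = 128162$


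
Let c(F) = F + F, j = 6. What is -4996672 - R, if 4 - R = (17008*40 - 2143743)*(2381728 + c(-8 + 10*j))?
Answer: -3485632727612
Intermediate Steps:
c(F) = 2*F
R = 3485627730940 (R = 4 - (17008*40 - 2143743)*(2381728 + 2*(-8 + 10*6)) = 4 - (680320 - 2143743)*(2381728 + 2*(-8 + 60)) = 4 - (-1463423)*(2381728 + 2*52) = 4 - (-1463423)*(2381728 + 104) = 4 - (-1463423)*2381832 = 4 - 1*(-3485627730936) = 4 + 3485627730936 = 3485627730940)
-4996672 - R = -4996672 - 1*3485627730940 = -4996672 - 3485627730940 = -3485632727612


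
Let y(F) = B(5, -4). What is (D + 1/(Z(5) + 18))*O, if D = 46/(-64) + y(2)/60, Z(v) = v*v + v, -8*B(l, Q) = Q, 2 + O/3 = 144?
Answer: -23501/80 ≈ -293.76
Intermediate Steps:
O = 426 (O = -6 + 3*144 = -6 + 432 = 426)
B(l, Q) = -Q/8
y(F) = ½ (y(F) = -⅛*(-4) = ½)
Z(v) = v + v² (Z(v) = v² + v = v + v²)
D = -341/480 (D = 46/(-64) + (½)/60 = 46*(-1/64) + (½)*(1/60) = -23/32 + 1/120 = -341/480 ≈ -0.71042)
(D + 1/(Z(5) + 18))*O = (-341/480 + 1/(5*(1 + 5) + 18))*426 = (-341/480 + 1/(5*6 + 18))*426 = (-341/480 + 1/(30 + 18))*426 = (-341/480 + 1/48)*426 = -331/480*426 = -23501/80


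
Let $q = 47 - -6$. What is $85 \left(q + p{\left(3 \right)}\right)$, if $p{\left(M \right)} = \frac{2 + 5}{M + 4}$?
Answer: $4590$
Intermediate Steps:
$q = 53$ ($q = 47 + 6 = 53$)
$p{\left(M \right)} = \frac{7}{4 + M}$
$85 \left(q + p{\left(3 \right)}\right) = 85 \left(53 + \frac{7}{4 + 3}\right) = 85 \left(53 + \frac{7}{7}\right) = 85 \left(53 + 7 \cdot \frac{1}{7}\right) = 85 \left(53 + 1\right) = 85 \cdot 54 = 4590$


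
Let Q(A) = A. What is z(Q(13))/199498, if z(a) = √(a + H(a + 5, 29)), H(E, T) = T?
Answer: √42/199498 ≈ 3.2485e-5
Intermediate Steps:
z(a) = √(29 + a) (z(a) = √(a + 29) = √(29 + a))
z(Q(13))/199498 = √(29 + 13)/199498 = √42*(1/199498) = √42/199498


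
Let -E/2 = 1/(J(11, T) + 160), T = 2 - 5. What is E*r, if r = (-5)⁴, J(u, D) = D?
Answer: -1250/157 ≈ -7.9618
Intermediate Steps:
T = -3
r = 625
E = -2/157 (E = -2/(-3 + 160) = -2/157 ≈ -0.012739)
E*r = -2/157*625 = -1250/157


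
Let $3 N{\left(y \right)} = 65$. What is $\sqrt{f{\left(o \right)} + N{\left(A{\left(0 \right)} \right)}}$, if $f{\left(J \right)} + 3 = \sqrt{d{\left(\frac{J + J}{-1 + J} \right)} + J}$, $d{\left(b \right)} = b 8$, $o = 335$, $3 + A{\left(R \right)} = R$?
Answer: $\frac{\sqrt{4685352 + 7515 \sqrt{391615}}}{501} \approx 6.1158$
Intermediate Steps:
$A{\left(R \right)} = -3 + R$
$N{\left(y \right)} = \frac{65}{3}$ ($N{\left(y \right)} = \frac{1}{3} \cdot 65 = \frac{65}{3}$)
$d{\left(b \right)} = 8 b$
$f{\left(J \right)} = -3 + \sqrt{J + \frac{16 J}{-1 + J}}$ ($f{\left(J \right)} = -3 + \sqrt{8 \frac{J + J}{-1 + J} + J} = -3 + \sqrt{8 \frac{2 J}{-1 + J} + J} = -3 + \sqrt{\frac{16 J}{-1 + J} + J} = -3 + \sqrt{J + \frac{16 J}{-1 + J}}$)
$\sqrt{f{\left(o \right)} + N{\left(A{\left(0 \right)} \right)}} = \sqrt{\left(-3 + \sqrt{\frac{335 \left(15 + 335\right)}{-1 + 335}}\right) + \frac{65}{3}} = \sqrt{\left(-3 + \sqrt{335 \cdot \frac{1}{334} \cdot 350}\right) + \frac{65}{3}} = \sqrt{\left(-3 + \sqrt{\frac{58625}{167}}\right) + \frac{65}{3}} = \sqrt{\left(-3 + \frac{5 \sqrt{391615}}{167}\right) + \frac{65}{3}} = \sqrt{\frac{56}{3} + \frac{5 \sqrt{391615}}{167}}$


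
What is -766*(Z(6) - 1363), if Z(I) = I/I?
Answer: 1043292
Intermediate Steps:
Z(I) = 1
-766*(Z(6) - 1363) = -766*(1 - 1363) = -766*(-1362) = 1043292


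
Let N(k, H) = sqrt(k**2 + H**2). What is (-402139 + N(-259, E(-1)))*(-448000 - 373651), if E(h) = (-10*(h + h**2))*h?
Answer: 330205103880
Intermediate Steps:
E(h) = h*(-10*h - 10*h**2) (E(h) = (-10*h - 10*h**2)*h = h*(-10*h - 10*h**2))
N(k, H) = sqrt(H**2 + k**2)
(-402139 + N(-259, E(-1)))*(-448000 - 373651) = (-402139 + sqrt((10*(-1)**2*(-1 - 1*(-1)))**2 + (-259)**2))*(-448000 - 373651) = (-402139 + sqrt((10*1*(-1 + 1))**2 + 67081))*(-821651) = (-402139 + sqrt((10*1*0)**2 + 67081))*(-821651) = (-402139 + sqrt(0**2 + 67081))*(-821651) = (-402139 + sqrt(0 + 67081))*(-821651) = (-402139 + sqrt(67081))*(-821651) = (-402139 + 259)*(-821651) = -401880*(-821651) = 330205103880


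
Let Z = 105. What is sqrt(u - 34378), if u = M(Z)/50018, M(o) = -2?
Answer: I*sqrt(21501722909627)/25009 ≈ 185.41*I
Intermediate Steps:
u = -1/25009 (u = -2/50018 = -2*1/50018 = -1/25009 ≈ -3.9986e-5)
sqrt(u - 34378) = sqrt(-1/25009 - 34378) = sqrt(-859759403/25009) = I*sqrt(21501722909627)/25009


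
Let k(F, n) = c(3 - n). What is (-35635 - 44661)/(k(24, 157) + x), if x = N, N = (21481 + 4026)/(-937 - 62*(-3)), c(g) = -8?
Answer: 60302296/31515 ≈ 1913.4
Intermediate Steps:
k(F, n) = -8
N = -25507/751 (N = 25507/(-937 + 186) = 25507/(-751) = 25507*(-1/751) = -25507/751 ≈ -33.964)
x = -25507/751 ≈ -33.964
(-35635 - 44661)/(k(24, 157) + x) = (-35635 - 44661)/(-8 - 25507/751) = -80296/(-31515/751) = -80296*(-751/31515) = 60302296/31515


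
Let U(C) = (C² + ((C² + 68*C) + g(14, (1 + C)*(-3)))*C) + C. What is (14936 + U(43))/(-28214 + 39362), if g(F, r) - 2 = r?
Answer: 72159/3716 ≈ 19.418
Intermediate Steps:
g(F, r) = 2 + r
U(C) = C + C² + C*(-1 + C² + 65*C) (U(C) = (C² + ((C² + 68*C) + (2 + (1 + C)*(-3)))*C) + C = (C² + ((C² + 68*C) + (2 + (-3 - 3*C)))*C) + C = (C² + ((C² + 68*C) + (-1 - 3*C))*C) + C = (C² + (-1 + C² + 65*C)*C) + C = (C² + C*(-1 + C² + 65*C)) + C = C + C² + C*(-1 + C² + 65*C))
(14936 + U(43))/(-28214 + 39362) = (14936 + 43²*(66 + 43))/(-28214 + 39362) = (14936 + 1849*109)/11148 = (14936 + 201541)*(1/11148) = 216477*(1/11148) = 72159/3716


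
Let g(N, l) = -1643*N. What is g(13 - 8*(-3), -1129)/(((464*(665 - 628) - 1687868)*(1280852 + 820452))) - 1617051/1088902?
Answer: -2474672079965297/1666413371402400 ≈ -1.4850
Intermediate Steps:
g(13 - 8*(-3), -1129)/(((464*(665 - 628) - 1687868)*(1280852 + 820452))) - 1617051/1088902 = (-1643*(13 - 8*(-3)))/(((464*(665 - 628) - 1687868)*(1280852 + 820452))) - 1617051/1088902 = (-1643*(13 + 24))/(((464*37 - 1687868)*2101304)) - 1617051*1/1088902 = (-1643*37)/(((17168 - 1687868)*2101304)) - 1617051/1088902 = -60791/((-1670700*2101304)) - 1617051/1088902 = -60791/(-3510648592800) - 1617051/1088902 = -60791*(-1/3510648592800) - 1617051/1088902 = 53/3060722400 - 1617051/1088902 = -2474672079965297/1666413371402400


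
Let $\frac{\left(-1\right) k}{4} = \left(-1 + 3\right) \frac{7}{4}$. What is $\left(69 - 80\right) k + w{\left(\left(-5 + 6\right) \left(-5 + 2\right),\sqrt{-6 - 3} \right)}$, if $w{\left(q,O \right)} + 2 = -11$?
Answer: $141$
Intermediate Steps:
$w{\left(q,O \right)} = -13$ ($w{\left(q,O \right)} = -2 - 11 = -13$)
$k = -14$ ($k = - 4 \left(-1 + 3\right) \frac{7}{4} = - 4 \cdot 2 \cdot 7 \cdot \frac{1}{4} = - 4 \cdot 2 \cdot \frac{7}{4} = \left(-4\right) \frac{7}{2} = -14$)
$\left(69 - 80\right) k + w{\left(\left(-5 + 6\right) \left(-5 + 2\right),\sqrt{-6 - 3} \right)} = \left(69 - 80\right) \left(-14\right) - 13 = \left(-11\right) \left(-14\right) - 13 = 154 - 13 = 141$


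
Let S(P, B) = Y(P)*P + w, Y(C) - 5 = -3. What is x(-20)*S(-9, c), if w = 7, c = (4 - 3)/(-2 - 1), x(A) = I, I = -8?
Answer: 88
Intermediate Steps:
x(A) = -8
c = -1/3 (c = 1/(-3) = 1*(-1/3) = -1/3 ≈ -0.33333)
Y(C) = 2 (Y(C) = 5 - 3 = 2)
S(P, B) = 7 + 2*P (S(P, B) = 2*P + 7 = 7 + 2*P)
x(-20)*S(-9, c) = -8*(7 + 2*(-9)) = -8*(7 - 18) = -8*(-11) = 88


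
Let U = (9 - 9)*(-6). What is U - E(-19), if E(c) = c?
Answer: 19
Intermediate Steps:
U = 0 (U = 0*(-6) = 0)
U - E(-19) = 0 - 1*(-19) = 0 + 19 = 19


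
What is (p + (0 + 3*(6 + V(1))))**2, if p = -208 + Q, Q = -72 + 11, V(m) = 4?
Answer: 57121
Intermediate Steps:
Q = -61
p = -269 (p = -208 - 61 = -269)
(p + (0 + 3*(6 + V(1))))**2 = (-269 + (0 + 3*(6 + 4)))**2 = (-269 + (0 + 3*10))**2 = (-269 + (0 + 30))**2 = (-269 + 30)**2 = (-239)**2 = 57121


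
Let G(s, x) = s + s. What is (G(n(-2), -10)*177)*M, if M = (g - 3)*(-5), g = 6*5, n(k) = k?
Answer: 95580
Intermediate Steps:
g = 30
G(s, x) = 2*s
M = -135 (M = (30 - 3)*(-5) = 27*(-5) = -135)
(G(n(-2), -10)*177)*M = ((2*(-2))*177)*(-135) = -4*177*(-135) = -708*(-135) = 95580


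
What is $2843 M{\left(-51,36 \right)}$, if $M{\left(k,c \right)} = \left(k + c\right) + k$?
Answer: $-187638$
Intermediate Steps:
$M{\left(k,c \right)} = c + 2 k$ ($M{\left(k,c \right)} = \left(c + k\right) + k = c + 2 k$)
$2843 M{\left(-51,36 \right)} = 2843 \left(36 + 2 \left(-51\right)\right) = 2843 \left(36 - 102\right) = 2843 \left(-66\right) = -187638$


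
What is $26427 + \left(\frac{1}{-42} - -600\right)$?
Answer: $\frac{1135133}{42} \approx 27027.0$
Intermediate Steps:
$26427 + \left(\frac{1}{-42} - -600\right) = 26427 + \left(- \frac{1}{42} + 600\right) = 26427 + \frac{25199}{42} = \frac{1135133}{42}$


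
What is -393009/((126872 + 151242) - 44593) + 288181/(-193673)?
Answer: -489459206/154357381 ≈ -3.1709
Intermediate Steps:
-393009/((126872 + 151242) - 44593) + 288181/(-193673) = -393009/(278114 - 44593) + 288181*(-1/193673) = -393009/233521 - 288181/193673 = -489459206/154357381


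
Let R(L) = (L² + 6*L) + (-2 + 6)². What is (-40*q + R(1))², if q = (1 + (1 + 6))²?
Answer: 6436369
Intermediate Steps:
R(L) = 16 + L² + 6*L (R(L) = (L² + 6*L) + 4² = (L² + 6*L) + 16 = 16 + L² + 6*L)
q = 64 (q = (1 + 7)² = 8² = 64)
(-40*q + R(1))² = (-40*64 + (16 + 1² + 6*1))² = (-2560 + (16 + 1 + 6))² = (-2560 + 23)² = (-2537)² = 6436369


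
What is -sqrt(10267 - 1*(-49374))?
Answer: -sqrt(59641) ≈ -244.22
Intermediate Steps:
-sqrt(10267 - 1*(-49374)) = -sqrt(10267 + 49374) = -sqrt(59641)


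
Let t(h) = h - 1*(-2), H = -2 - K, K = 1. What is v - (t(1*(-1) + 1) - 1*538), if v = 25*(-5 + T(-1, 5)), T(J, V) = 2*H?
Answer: 261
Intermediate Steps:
H = -3 (H = -2 - 1*1 = -2 - 1 = -3)
t(h) = 2 + h (t(h) = h + 2 = 2 + h)
T(J, V) = -6 (T(J, V) = 2*(-3) = -6)
v = -275 (v = 25*(-5 - 6) = 25*(-11) = -275)
v - (t(1*(-1) + 1) - 1*538) = -275 - ((2 + (1*(-1) + 1)) - 1*538) = -275 - ((2 + (-1 + 1)) - 538) = -275 - ((2 + 0) - 538) = -275 - (2 - 538) = -275 - 1*(-536) = -275 + 536 = 261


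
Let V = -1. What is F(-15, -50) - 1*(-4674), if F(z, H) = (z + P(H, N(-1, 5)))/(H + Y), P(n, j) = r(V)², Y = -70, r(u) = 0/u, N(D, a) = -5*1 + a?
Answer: 37393/8 ≈ 4674.1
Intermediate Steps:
N(D, a) = -5 + a
r(u) = 0
P(n, j) = 0 (P(n, j) = 0² = 0)
F(z, H) = z/(-70 + H) (F(z, H) = (z + 0)/(H - 70) = z/(-70 + H))
F(-15, -50) - 1*(-4674) = -15/(-70 - 50) - 1*(-4674) = -15/(-120) + 4674 = -15*(-1/120) + 4674 = ⅛ + 4674 = 37393/8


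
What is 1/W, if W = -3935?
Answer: -1/3935 ≈ -0.00025413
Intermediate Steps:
1/W = 1/(-3935) = -1/3935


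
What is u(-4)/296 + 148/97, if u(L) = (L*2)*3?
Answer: 5185/3589 ≈ 1.4447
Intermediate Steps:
u(L) = 6*L (u(L) = (2*L)*3 = 6*L)
u(-4)/296 + 148/97 = (6*(-4))/296 + 148/97 = -24*1/296 + 148*(1/97) = -3/37 + 148/97 = 5185/3589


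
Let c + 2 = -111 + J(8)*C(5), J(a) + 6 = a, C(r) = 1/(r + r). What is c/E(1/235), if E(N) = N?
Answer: -26508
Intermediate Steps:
C(r) = 1/(2*r)
J(a) = -6 + a
c = -564/5 (c = -2 + (-111 + (-6 + 8)*((½)/5)) = -2 + (-111 + 2*((½)*(⅕))) = -2 + (-111 + 2*(⅒)) = -2 + (-111 + ⅕) = -2 - 554/5 = -564/5 ≈ -112.80)
c/E(1/235) = -564/(5*(1/235)) = -564/(5*1/235) = -564/5*235 = -26508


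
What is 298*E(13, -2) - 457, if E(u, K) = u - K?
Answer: 4013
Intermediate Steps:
298*E(13, -2) - 457 = 298*(13 - 1*(-2)) - 457 = 298*(13 + 2) - 457 = 298*15 - 457 = 4470 - 457 = 4013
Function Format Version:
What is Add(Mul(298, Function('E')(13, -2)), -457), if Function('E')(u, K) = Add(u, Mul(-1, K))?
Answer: 4013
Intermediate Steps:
Add(Mul(298, Function('E')(13, -2)), -457) = Add(Mul(298, Add(13, Mul(-1, -2))), -457) = Add(Mul(298, Add(13, 2)), -457) = Add(Mul(298, 15), -457) = Add(4470, -457) = 4013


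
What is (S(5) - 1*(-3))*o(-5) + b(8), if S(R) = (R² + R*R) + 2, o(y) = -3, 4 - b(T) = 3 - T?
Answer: -156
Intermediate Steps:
b(T) = 1 + T (b(T) = 4 - (3 - T) = 4 + (-3 + T) = 1 + T)
S(R) = 2 + 2*R² (S(R) = (R² + R²) + 2 = 2*R² + 2 = 2 + 2*R²)
(S(5) - 1*(-3))*o(-5) + b(8) = ((2 + 2*5²) - 1*(-3))*(-3) + (1 + 8) = ((2 + 2*25) + 3)*(-3) + 9 = ((2 + 50) + 3)*(-3) + 9 = (52 + 3)*(-3) + 9 = 55*(-3) + 9 = -165 + 9 = -156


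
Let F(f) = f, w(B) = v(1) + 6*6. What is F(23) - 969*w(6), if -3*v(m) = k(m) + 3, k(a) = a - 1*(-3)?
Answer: -32600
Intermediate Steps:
k(a) = 3 + a (k(a) = a + 3 = 3 + a)
v(m) = -2 - m/3 (v(m) = -((3 + m) + 3)/3 = -(6 + m)/3 = -2 - m/3)
w(B) = 101/3 (w(B) = (-2 - ⅓*1) + 6*6 = (-2 - ⅓) + 36 = -7/3 + 36 = 101/3)
F(23) - 969*w(6) = 23 - 969*101/3 = 23 - 32623 = -32600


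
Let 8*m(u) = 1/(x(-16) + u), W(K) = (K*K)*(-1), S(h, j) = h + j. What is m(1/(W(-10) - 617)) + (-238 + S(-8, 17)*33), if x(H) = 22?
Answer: 7445573/126184 ≈ 59.006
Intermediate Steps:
W(K) = -K² (W(K) = K²*(-1) = -K²)
m(u) = 1/(8*(22 + u))
m(1/(W(-10) - 617)) + (-238 + S(-8, 17)*33) = 1/(8*(22 + 1/(-1*(-10)² - 617))) + (-238 + (-8 + 17)*33) = 1/(8*(22 + 1/(-1*100 - 617))) + (-238 + 9*33) = 1/(8*(22 + 1/(-100 - 617))) + (-238 + 297) = 1/(8*(22 + 1/(-717))) + 59 = 1/(8*(22 - 1/717)) + 59 = 1/(8*(15773/717)) + 59 = (⅛)*(717/15773) + 59 = 717/126184 + 59 = 7445573/126184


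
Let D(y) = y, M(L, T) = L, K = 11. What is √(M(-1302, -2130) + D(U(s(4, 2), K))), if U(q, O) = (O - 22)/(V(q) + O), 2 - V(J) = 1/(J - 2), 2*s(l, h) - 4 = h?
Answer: I*√46905/6 ≈ 36.096*I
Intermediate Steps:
s(l, h) = 2 + h/2
V(J) = 2 - 1/(-2 + J) (V(J) = 2 - 1/(J - 2) = 2 - 1/(-2 + J))
U(q, O) = (-22 + O)/(O + (-5 + 2*q)/(-2 + q)) (U(q, O) = (O - 22)/((-5 + 2*q)/(-2 + q) + O) = (-22 + O)/(O + (-5 + 2*q)/(-2 + q)))
√(M(-1302, -2130) + D(U(s(4, 2), K))) = √(-1302 + (-22 + 11)*(-2 + (2 + (½)*2))/(-5 + 2*(2 + (½)*2) + 11*(-2 + (2 + (½)*2)))) = √(-1302 - 11*(-2 + (2 + 1))/(-5 + 2*(2 + 1) + 11*(-2 + (2 + 1)))) = √(-1302 - 11*(-2 + 3)/(-5 + 2*3 + 11*(-2 + 3))) = √(-1302 - 11*1/(-5 + 6 + 11*1)) = √(-1302 - 11*1/(-5 + 6 + 11)) = √(-1302 - 11*1/12) = √(-1302 + (1/12)*(-11)*1) = √(-1302 - 11/12) = √(-15635/12) = I*√46905/6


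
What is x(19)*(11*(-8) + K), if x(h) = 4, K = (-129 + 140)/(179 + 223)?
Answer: -70730/201 ≈ -351.89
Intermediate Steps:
K = 11/402 ≈ 0.027363
x(19)*(11*(-8) + K) = 4*(11*(-8) + 11/402) = 4*(-88 + 11/402) = 4*(-35365/402) = -70730/201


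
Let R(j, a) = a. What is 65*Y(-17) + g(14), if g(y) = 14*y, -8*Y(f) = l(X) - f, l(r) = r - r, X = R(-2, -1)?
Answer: 463/8 ≈ 57.875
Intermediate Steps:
X = -1
l(r) = 0
Y(f) = f/8 (Y(f) = -(0 - f)/8 = -(-1)*f/8 = f/8)
65*Y(-17) + g(14) = 65*((1/8)*(-17)) + 14*14 = 65*(-17/8) + 196 = -1105/8 + 196 = 463/8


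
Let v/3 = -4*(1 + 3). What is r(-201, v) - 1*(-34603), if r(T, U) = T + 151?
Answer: 34553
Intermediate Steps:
v = -48 (v = 3*(-4*(1 + 3)) = 3*(-4*4) = 3*(-16) = -48)
r(T, U) = 151 + T
r(-201, v) - 1*(-34603) = (151 - 201) - 1*(-34603) = -50 + 34603 = 34553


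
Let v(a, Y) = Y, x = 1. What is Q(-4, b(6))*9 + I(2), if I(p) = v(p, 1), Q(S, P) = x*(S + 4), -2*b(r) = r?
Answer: 1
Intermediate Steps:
b(r) = -r/2
Q(S, P) = 4 + S (Q(S, P) = 1*(S + 4) = 1*(4 + S) = 4 + S)
I(p) = 1
Q(-4, b(6))*9 + I(2) = (4 - 4)*9 + 1 = 0*9 + 1 = 0 + 1 = 1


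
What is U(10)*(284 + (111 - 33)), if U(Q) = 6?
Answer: 2172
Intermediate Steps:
U(10)*(284 + (111 - 33)) = 6*(284 + (111 - 33)) = 6*(284 + 78) = 6*362 = 2172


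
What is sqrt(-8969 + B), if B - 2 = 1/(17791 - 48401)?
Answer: I*sqrt(8401828851310)/30610 ≈ 94.694*I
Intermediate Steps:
B = 61219/30610 (B = 2 + 1/(17791 - 48401) = 2 + 1/(-30610) = 2 - 1/30610 = 61219/30610 ≈ 2.0000)
sqrt(-8969 + B) = sqrt(-8969 + 61219/30610) = sqrt(-274479871/30610) = I*sqrt(8401828851310)/30610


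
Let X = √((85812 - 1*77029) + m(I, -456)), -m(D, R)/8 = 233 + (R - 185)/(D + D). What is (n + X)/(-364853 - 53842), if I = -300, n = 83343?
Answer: -27781/139565 - 2*√388713/6280425 ≈ -0.19925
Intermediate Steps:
m(D, R) = -1864 - 4*(-185 + R)/D (m(D, R) = -8*(233 + (R - 185)/(D + D)) = -8*(233 + (-185 + R)/((2*D))) = -8*(233 + (-185 + R)*(1/(2*D))) = -8*(233 + (-185 + R)/(2*D)) = -1864 - 4*(-185 + R)/D)
X = 2*√388713/15 (X = √((85812 - 1*77029) + 4*(185 - 1*(-456) - 466*(-300))/(-300)) = √((85812 - 77029) + 4*(-1/300)*(185 + 456 + 139800)) = √(8783 + 4*(-1/300)*140441) = √(8783 - 140441/75) = √(518284/75) = 2*√388713/15 ≈ 83.129)
(n + X)/(-364853 - 53842) = (83343 + 2*√388713/15)/(-364853 - 53842) = (83343 + 2*√388713/15)/(-418695) = (83343 + 2*√388713/15)*(-1/418695) = -27781/139565 - 2*√388713/6280425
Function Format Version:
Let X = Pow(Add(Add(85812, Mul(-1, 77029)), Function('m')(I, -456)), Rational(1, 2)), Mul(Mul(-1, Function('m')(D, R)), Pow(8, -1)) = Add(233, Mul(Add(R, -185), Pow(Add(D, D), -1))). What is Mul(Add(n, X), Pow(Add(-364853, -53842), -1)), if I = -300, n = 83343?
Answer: Add(Rational(-27781, 139565), Mul(Rational(-2, 6280425), Pow(388713, Rational(1, 2)))) ≈ -0.19925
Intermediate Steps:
Function('m')(D, R) = Add(-1864, Mul(-4, Pow(D, -1), Add(-185, R))) (Function('m')(D, R) = Mul(-8, Add(233, Mul(Add(R, -185), Pow(Add(D, D), -1)))) = Mul(-8, Add(233, Mul(Add(-185, R), Pow(Mul(2, D), -1)))) = Mul(-8, Add(233, Mul(Add(-185, R), Mul(Rational(1, 2), Pow(D, -1))))) = Mul(-8, Add(233, Mul(Rational(1, 2), Pow(D, -1), Add(-185, R)))) = Add(-1864, Mul(-4, Pow(D, -1), Add(-185, R))))
X = Mul(Rational(2, 15), Pow(388713, Rational(1, 2))) (X = Pow(Add(Add(85812, Mul(-1, 77029)), Mul(4, Pow(-300, -1), Add(185, Mul(-1, -456), Mul(-466, -300)))), Rational(1, 2)) = Pow(Add(Add(85812, -77029), Mul(4, Rational(-1, 300), Add(185, 456, 139800))), Rational(1, 2)) = Pow(Add(8783, Mul(4, Rational(-1, 300), 140441)), Rational(1, 2)) = Pow(Add(8783, Rational(-140441, 75)), Rational(1, 2)) = Pow(Rational(518284, 75), Rational(1, 2)) = Mul(Rational(2, 15), Pow(388713, Rational(1, 2))) ≈ 83.129)
Mul(Add(n, X), Pow(Add(-364853, -53842), -1)) = Mul(Add(83343, Mul(Rational(2, 15), Pow(388713, Rational(1, 2)))), Pow(Add(-364853, -53842), -1)) = Mul(Add(83343, Mul(Rational(2, 15), Pow(388713, Rational(1, 2)))), Pow(-418695, -1)) = Mul(Add(83343, Mul(Rational(2, 15), Pow(388713, Rational(1, 2)))), Rational(-1, 418695)) = Add(Rational(-27781, 139565), Mul(Rational(-2, 6280425), Pow(388713, Rational(1, 2))))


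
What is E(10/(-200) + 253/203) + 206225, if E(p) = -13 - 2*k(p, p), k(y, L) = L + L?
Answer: 209300323/1015 ≈ 2.0621e+5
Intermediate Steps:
k(y, L) = 2*L
E(p) = -13 - 4*p
E(10/(-200) + 253/203) + 206225 = (-13 - 4*(10/(-200) + 253/203)) + 206225 = (-13 - 4*(10*(-1/200) + 253*(1/203))) + 206225 = (-13 - 4*(-1/20 + 253/203)) + 206225 = (-13 - 4*4857/4060) + 206225 = (-13 - 4857/1015) + 206225 = -18052/1015 + 206225 = 209300323/1015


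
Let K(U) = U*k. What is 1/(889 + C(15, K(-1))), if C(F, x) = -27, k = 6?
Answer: 1/862 ≈ 0.0011601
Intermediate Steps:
K(U) = 6*U (K(U) = U*6 = 6*U)
1/(889 + C(15, K(-1))) = 1/(889 - 27) = 1/862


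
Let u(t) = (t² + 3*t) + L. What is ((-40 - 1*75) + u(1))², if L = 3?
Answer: 11664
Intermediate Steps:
u(t) = 3 + t² + 3*t (u(t) = (t² + 3*t) + 3 = 3 + t² + 3*t)
((-40 - 1*75) + u(1))² = ((-40 - 1*75) + (3 + 1² + 3*1))² = ((-40 - 75) + (3 + 1 + 3))² = (-115 + 7)² = (-108)² = 11664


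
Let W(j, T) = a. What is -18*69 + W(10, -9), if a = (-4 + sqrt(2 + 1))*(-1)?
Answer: -1238 - sqrt(3) ≈ -1239.7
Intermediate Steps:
a = 4 - sqrt(3) (a = (-4 + sqrt(3))*(-1) = 4 - sqrt(3) ≈ 2.2679)
W(j, T) = 4 - sqrt(3)
-18*69 + W(10, -9) = -18*69 + (4 - sqrt(3)) = -1242 + (4 - sqrt(3)) = -1238 - sqrt(3)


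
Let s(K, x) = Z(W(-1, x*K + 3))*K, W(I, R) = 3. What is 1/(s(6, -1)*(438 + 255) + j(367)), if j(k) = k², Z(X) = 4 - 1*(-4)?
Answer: 1/167953 ≈ 5.9540e-6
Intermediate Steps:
Z(X) = 8 (Z(X) = 4 + 4 = 8)
s(K, x) = 8*K
1/(s(6, -1)*(438 + 255) + j(367)) = 1/((8*6)*(438 + 255) + 367²) = 1/(48*693 + 134689) = 1/(33264 + 134689) = 1/167953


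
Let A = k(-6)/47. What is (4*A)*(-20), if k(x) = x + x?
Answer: 960/47 ≈ 20.426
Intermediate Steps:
k(x) = 2*x
A = -12/47 (A = (2*(-6))/47 = -12*1/47 = -12/47 ≈ -0.25532)
(4*A)*(-20) = (4*(-12/47))*(-20) = -48/47*(-20) = 960/47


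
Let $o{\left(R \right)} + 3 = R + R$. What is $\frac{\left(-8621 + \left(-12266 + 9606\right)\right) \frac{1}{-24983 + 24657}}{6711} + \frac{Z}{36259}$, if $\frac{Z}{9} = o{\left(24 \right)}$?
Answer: $\frac{1295091109}{79326932574} \approx 0.016326$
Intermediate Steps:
$o{\left(R \right)} = -3 + 2 R$ ($o{\left(R \right)} = -3 + \left(R + R\right) = -3 + 2 R$)
$Z = 405$ ($Z = 9 \left(-3 + 2 \cdot 24\right) = 9 \left(-3 + 48\right) = 9 \cdot 45 = 405$)
$\frac{\left(-8621 + \left(-12266 + 9606\right)\right) \frac{1}{-24983 + 24657}}{6711} + \frac{Z}{36259} = \frac{\left(-8621 + \left(-12266 + 9606\right)\right) \frac{1}{-24983 + 24657}}{6711} + \frac{405}{36259} = \frac{-8621 - 2660}{-326} \cdot \frac{1}{6711} + 405 \cdot \frac{1}{36259} = \left(-11281\right) \left(- \frac{1}{326}\right) \frac{1}{6711} + \frac{405}{36259} = \frac{11281}{326} \cdot \frac{1}{6711} + \frac{405}{36259} = \frac{11281}{2187786} + \frac{405}{36259} = \frac{1295091109}{79326932574}$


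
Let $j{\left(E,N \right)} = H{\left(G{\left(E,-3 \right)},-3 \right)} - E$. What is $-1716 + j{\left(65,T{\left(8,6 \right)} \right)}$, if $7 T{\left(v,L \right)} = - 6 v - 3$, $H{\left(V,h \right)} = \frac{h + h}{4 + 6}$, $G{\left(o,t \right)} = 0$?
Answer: $- \frac{8908}{5} \approx -1781.6$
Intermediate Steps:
$H{\left(V,h \right)} = \frac{h}{5}$ ($H{\left(V,h \right)} = \frac{2 h}{10} = 2 h \frac{1}{10} = \frac{h}{5}$)
$T{\left(v,L \right)} = - \frac{3}{7} - \frac{6 v}{7}$ ($T{\left(v,L \right)} = \frac{- 6 v - 3}{7} = \frac{-3 - 6 v}{7} = - \frac{3}{7} - \frac{6 v}{7}$)
$j{\left(E,N \right)} = - \frac{3}{5} - E$ ($j{\left(E,N \right)} = \frac{1}{5} \left(-3\right) - E = - \frac{3}{5} - E$)
$-1716 + j{\left(65,T{\left(8,6 \right)} \right)} = -1716 - \frac{328}{5} = - \frac{8908}{5}$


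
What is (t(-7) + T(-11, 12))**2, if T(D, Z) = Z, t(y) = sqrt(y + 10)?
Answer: (12 + sqrt(3))**2 ≈ 188.57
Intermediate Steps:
t(y) = sqrt(10 + y)
(t(-7) + T(-11, 12))**2 = (sqrt(10 - 7) + 12)**2 = (sqrt(3) + 12)**2 = (12 + sqrt(3))**2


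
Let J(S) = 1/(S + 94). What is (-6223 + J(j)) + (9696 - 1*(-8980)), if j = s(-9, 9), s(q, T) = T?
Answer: 1282660/103 ≈ 12453.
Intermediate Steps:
j = 9
J(S) = 1/(94 + S)
(-6223 + J(j)) + (9696 - 1*(-8980)) = (-6223 + 1/(94 + 9)) + (9696 - 1*(-8980)) = (-6223 + 1/103) + (9696 + 8980) = (-6223 + 1/103) + 18676 = -640968/103 + 18676 = 1282660/103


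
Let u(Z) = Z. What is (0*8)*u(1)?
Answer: 0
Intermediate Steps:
(0*8)*u(1) = (0*8)*1 = 0*1 = 0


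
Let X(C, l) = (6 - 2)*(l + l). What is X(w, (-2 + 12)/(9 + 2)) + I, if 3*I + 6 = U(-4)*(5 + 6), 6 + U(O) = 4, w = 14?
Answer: -68/33 ≈ -2.0606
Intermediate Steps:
U(O) = -2 (U(O) = -6 + 4 = -2)
X(C, l) = 8*l (X(C, l) = 4*(2*l) = 8*l)
I = -28/3 (I = -2 + (-2*(5 + 6))/3 = -2 + (-2*11)/3 = -2 + (1/3)*(-22) = -2 - 22/3 = -28/3 ≈ -9.3333)
X(w, (-2 + 12)/(9 + 2)) + I = 8*((-2 + 12)/(9 + 2)) - 28/3 = 8*(10/11) - 28/3 = 80/11 - 28/3 = -68/33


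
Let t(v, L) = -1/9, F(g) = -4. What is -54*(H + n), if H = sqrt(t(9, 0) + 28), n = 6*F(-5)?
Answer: 1296 - 18*sqrt(251) ≈ 1010.8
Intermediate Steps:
n = -24 (n = 6*(-4) = -24)
t(v, L) = -1/9 (t(v, L) = -1*1/9 = -1/9)
H = sqrt(251)/3 (H = sqrt(-1/9 + 28) = sqrt(251/9) = sqrt(251)/3 ≈ 5.2810)
-54*(H + n) = -54*(sqrt(251)/3 - 24) = -54*(-24 + sqrt(251)/3) = 1296 - 18*sqrt(251)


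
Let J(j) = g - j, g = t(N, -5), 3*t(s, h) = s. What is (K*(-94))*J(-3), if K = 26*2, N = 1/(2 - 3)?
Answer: -39104/3 ≈ -13035.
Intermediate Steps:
N = -1 (N = 1/(-1) = -1)
t(s, h) = s/3
g = -⅓ (g = (⅓)*(-1) = -⅓ ≈ -0.33333)
J(j) = -⅓ - j
K = 52
(K*(-94))*J(-3) = (52*(-94))*(-⅓ - 1*(-3)) = -4888*(-⅓ + 3) = -4888*8/3 = -39104/3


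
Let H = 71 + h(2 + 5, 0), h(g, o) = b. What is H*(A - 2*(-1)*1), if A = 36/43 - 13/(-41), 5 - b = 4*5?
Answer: 311416/1763 ≈ 176.64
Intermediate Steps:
b = -15 (b = 5 - 4*5 = 5 - 1*20 = 5 - 20 = -15)
h(g, o) = -15
A = 2035/1763 (A = 36*(1/43) - 13*(-1/41) = 36/43 + 13/41 = 2035/1763 ≈ 1.1543)
H = 56 (H = 71 - 15 = 56)
H*(A - 2*(-1)*1) = 56*(2035/1763 - 2*(-1)*1) = 56*(2035/1763 + 2*1) = 56*(2035/1763 + 2) = 56*(5561/1763) = 311416/1763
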